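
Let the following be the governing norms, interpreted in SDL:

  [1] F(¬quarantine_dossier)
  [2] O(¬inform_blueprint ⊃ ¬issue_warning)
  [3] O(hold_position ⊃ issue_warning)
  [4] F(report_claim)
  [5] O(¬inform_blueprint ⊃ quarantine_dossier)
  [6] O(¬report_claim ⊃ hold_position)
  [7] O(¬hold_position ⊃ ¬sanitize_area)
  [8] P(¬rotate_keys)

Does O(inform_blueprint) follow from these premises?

Yes

Premise 4, F(report_claim), is equivalent to O(¬report_claim).
Premise 6 is O(¬report_claim ⊃ hold_position); since O(¬report_claim), deontic closure gives O(hold_position).
Premise 3 is O(hold_position ⊃ issue_warning); since O(hold_position), deontic closure gives O(issue_warning).
Premise 2 is O(¬inform_blueprint ⊃ ¬issue_warning); contrapositively O(issue_warning ⊃ inform_blueprint). Since O(issue_warning) holds, K gives O(inform_blueprint).
Premises 1, 5, 7, 8 do not contribute to this derivation.
So O(inform_blueprint) follows.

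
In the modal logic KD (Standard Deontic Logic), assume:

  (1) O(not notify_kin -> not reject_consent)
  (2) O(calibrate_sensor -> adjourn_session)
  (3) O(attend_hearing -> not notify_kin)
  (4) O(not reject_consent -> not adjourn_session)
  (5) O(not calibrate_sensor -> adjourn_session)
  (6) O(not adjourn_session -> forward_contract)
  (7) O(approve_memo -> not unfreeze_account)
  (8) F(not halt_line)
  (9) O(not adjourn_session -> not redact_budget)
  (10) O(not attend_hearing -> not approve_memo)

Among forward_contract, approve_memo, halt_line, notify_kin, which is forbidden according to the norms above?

approve_memo

Premises 2 and 5 cover both cases: O(calibrate_sensor -> adjourn_session) and O(not calibrate_sensor -> adjourn_session). Since calibrate_sensor ∨ not calibrate_sensor is a tautology, O(adjourn_session) follows.
The contrapositive of premise 4 (O(not reject_consent -> not adjourn_session)) is O(adjourn_session -> reject_consent), and O(adjourn_session) is already established, so O(reject_consent).
Premise 1 is O(not notify_kin -> not reject_consent); contrapositively O(reject_consent -> notify_kin). Since O(reject_consent) holds, K gives O(notify_kin).
Premise 3 is O(attend_hearing -> not notify_kin); contrapositively O(notify_kin -> not attend_hearing). Since O(notify_kin) holds, K gives O(not attend_hearing).
From O(not attend_hearing) and premise 10, O(not attend_hearing -> not approve_memo), we obtain O(not approve_memo).
So O(not approve_memo) holds, i.e. approve_memo is forbidden. None of the other listed options is forbidden under the premises.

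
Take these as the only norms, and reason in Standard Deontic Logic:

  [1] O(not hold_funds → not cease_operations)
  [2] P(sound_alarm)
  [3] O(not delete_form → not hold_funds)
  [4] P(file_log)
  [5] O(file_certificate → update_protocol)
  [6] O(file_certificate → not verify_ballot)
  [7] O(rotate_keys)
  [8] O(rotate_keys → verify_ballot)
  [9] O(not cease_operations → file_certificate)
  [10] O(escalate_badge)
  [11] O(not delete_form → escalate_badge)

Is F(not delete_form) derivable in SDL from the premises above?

Yes

Premise 7 states O(rotate_keys) outright.
Applying K to premise 8 (O(rotate_keys → verify_ballot)) and O(rotate_keys) yields O(verify_ballot).
Premise 6 is O(file_certificate → not verify_ballot); contrapositively O(verify_ballot → not file_certificate). Since O(verify_ballot) holds, K gives O(not file_certificate).
The contrapositive of premise 9 (O(not cease_operations → file_certificate)) is O(not file_certificate → cease_operations), and O(not file_certificate) is already established, so O(cease_operations).
Premise 1, O(not hold_funds → not cease_operations), contraposes to O(cease_operations → hold_funds); with O(cease_operations) we get O(hold_funds).
Premise 3 is O(not delete_form → not hold_funds); contrapositively O(hold_funds → delete_form). Since O(hold_funds) holds, K gives O(delete_form).
Premises 2, 4, 5, 10, 11 do not contribute to this derivation.
So O(delete_form) holds, i.e. F(not delete_form). The claim follows.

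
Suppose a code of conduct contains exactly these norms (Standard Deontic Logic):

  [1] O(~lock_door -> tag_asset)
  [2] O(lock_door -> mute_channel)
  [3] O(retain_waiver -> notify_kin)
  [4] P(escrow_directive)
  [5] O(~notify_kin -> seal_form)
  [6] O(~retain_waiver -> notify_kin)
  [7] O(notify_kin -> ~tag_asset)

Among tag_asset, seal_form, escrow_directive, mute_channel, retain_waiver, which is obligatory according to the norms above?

mute_channel

Premises 3 and 6 are O(retain_waiver -> notify_kin) and O(~retain_waiver -> notify_kin); every ideal world satisfies retain_waiver or ~retain_waiver, so in either case notify_kin holds — hence O(notify_kin).
Premise 7 is O(notify_kin -> ~tag_asset); since O(notify_kin), deontic closure gives O(~tag_asset).
The contrapositive of premise 1 (O(~lock_door -> tag_asset)) is O(~tag_asset -> lock_door), and O(~tag_asset) is already established, so O(lock_door).
Applying K to premise 2 (O(lock_door -> mute_channel)) and O(lock_door) yields O(mute_channel).
So O(mute_channel) holds — mute_channel is obligatory. None of the other listed options is made obligatory by any chain of premises.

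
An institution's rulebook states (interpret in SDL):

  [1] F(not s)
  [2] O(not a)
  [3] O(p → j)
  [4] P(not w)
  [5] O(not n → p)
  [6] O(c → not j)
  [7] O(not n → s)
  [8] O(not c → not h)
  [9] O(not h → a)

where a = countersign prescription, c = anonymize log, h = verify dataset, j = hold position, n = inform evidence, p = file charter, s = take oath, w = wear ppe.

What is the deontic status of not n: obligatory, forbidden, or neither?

From premise 2 we have O(not a).
Premise 9 is O(not h → a); contrapositively O(not a → h). Since O(not a) holds, K gives O(h).
The contrapositive of premise 8 (O(not c → not h)) is O(h → c), and O(h) is already established, so O(c).
With premise 6, O(c → not j), the K-axiom yields O(not j).
The contrapositive of premise 3 (O(p → j)) is O(not j → not p), and O(not j) is already established, so O(not p).
Premise 5, O(not n → p), contraposes to O(not p → n); with O(not p) we get O(n).
Premises 1, 4, 7 do not contribute to this derivation.
Thus O(n), which is F(not n): not n is forbidden.

Forbidden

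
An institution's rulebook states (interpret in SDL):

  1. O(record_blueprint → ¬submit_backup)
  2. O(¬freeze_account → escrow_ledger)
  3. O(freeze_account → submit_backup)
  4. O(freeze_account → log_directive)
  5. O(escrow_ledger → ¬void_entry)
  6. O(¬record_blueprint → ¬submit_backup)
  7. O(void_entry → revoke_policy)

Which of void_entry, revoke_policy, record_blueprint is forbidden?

By case analysis on record_blueprint: premise 1 gives O(record_blueprint → ¬submit_backup) and premise 6 gives O(¬record_blueprint → ¬submit_backup), so O(¬submit_backup) either way.
The contrapositive of premise 3 (O(freeze_account → submit_backup)) is O(¬submit_backup → ¬freeze_account), and O(¬submit_backup) is already established, so O(¬freeze_account).
Premise 2 is O(¬freeze_account → escrow_ledger); since O(¬freeze_account), deontic closure gives O(escrow_ledger).
Premise 5 is O(escrow_ledger → ¬void_entry); since O(escrow_ledger), deontic closure gives O(¬void_entry).
So O(¬void_entry) holds, i.e. void_entry is forbidden. None of the other listed options is forbidden under the premises.

void_entry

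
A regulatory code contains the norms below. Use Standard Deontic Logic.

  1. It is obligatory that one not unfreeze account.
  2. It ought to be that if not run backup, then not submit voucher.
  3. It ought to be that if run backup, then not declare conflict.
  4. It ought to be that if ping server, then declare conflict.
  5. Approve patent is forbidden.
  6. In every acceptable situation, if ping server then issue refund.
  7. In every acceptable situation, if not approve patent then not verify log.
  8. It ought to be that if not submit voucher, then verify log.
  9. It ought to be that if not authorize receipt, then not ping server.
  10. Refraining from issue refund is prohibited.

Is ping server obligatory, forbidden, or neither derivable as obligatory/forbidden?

Premise 5 is F(approve_patent), i.e. O(¬approve_patent).
Premise 7 is O(¬approve_patent → ¬verify_log); since O(¬approve_patent), deontic closure gives O(¬verify_log).
Premise 8 is O(¬submit_voucher → verify_log); contrapositively O(¬verify_log → submit_voucher). Since O(¬verify_log) holds, K gives O(submit_voucher).
Premise 2, O(¬run_backup → ¬submit_voucher), contraposes to O(submit_voucher → run_backup); with O(submit_voucher) we get O(run_backup).
From O(run_backup) and premise 3, O(run_backup → ¬declare_conflict), we obtain O(¬declare_conflict).
The contrapositive of premise 4 (O(ping_server → declare_conflict)) is O(¬declare_conflict → ¬ping_server), and O(¬declare_conflict) is already established, so O(¬ping_server).
Premises 1, 6, 9, 10 do not contribute to this derivation.
Thus O(¬ping_server), which is F(ping_server): ping_server is forbidden.

Forbidden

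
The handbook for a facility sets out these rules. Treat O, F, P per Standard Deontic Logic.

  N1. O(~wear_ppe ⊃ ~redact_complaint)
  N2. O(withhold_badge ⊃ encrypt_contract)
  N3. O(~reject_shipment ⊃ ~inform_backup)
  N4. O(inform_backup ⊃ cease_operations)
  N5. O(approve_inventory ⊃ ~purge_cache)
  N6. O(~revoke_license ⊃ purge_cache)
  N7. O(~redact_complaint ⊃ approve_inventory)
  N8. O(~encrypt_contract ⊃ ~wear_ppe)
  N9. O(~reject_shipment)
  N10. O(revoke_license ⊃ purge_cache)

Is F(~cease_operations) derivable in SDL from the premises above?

Premise 4 is O(inform_backup ⊃ cease_operations), but O(inform_backup) is not derivable from the premises, so it does not yield O(cease_operations).
No other premise forces O(cease_operations). An ideal world satisfying every premise can still have ~cease_operations true, so F(~cease_operations) is not derivable.

No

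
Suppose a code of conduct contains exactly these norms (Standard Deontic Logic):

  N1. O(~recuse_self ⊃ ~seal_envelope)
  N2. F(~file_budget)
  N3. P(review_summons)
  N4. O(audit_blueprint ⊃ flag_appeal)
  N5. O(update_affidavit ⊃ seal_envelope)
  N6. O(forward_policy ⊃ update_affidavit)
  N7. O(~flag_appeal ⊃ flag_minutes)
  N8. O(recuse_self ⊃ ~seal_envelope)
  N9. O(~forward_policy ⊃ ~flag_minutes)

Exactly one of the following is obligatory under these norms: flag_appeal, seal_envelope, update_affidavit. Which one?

flag_appeal

By case analysis on ~recuse_self: premise 1 gives O(~recuse_self ⊃ ~seal_envelope) and premise 8 gives O(recuse_self ⊃ ~seal_envelope), so O(~seal_envelope) either way.
The contrapositive of premise 5 (O(update_affidavit ⊃ seal_envelope)) is O(~seal_envelope ⊃ ~update_affidavit), and O(~seal_envelope) is already established, so O(~update_affidavit).
The contrapositive of premise 6 (O(forward_policy ⊃ update_affidavit)) is O(~update_affidavit ⊃ ~forward_policy), and O(~update_affidavit) is already established, so O(~forward_policy).
Applying K to premise 9 (O(~forward_policy ⊃ ~flag_minutes)) and O(~forward_policy) yields O(~flag_minutes).
Premise 7, O(~flag_appeal ⊃ flag_minutes), contraposes to O(~flag_minutes ⊃ flag_appeal); with O(~flag_minutes) we get O(flag_appeal).
So O(flag_appeal) holds — flag_appeal is obligatory. None of the other listed options is made obligatory by any chain of premises.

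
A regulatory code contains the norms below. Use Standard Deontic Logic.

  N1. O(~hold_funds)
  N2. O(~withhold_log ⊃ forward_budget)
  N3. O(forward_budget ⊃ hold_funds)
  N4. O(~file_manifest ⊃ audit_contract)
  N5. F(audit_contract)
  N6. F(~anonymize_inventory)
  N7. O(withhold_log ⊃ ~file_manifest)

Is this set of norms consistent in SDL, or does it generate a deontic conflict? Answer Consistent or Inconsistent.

Inconsistent

From premise 1 we have O(~hold_funds).
Premise 3, O(forward_budget ⊃ hold_funds), contraposes to O(~hold_funds ⊃ ~forward_budget); with O(~hold_funds) we get O(~forward_budget).
Premise 2, O(~withhold_log ⊃ forward_budget), contraposes to O(~forward_budget ⊃ withhold_log); with O(~forward_budget) we get O(withhold_log).
From O(withhold_log) and premise 7, O(withhold_log ⊃ ~file_manifest), we obtain O(~file_manifest).
From O(~file_manifest) and premise 4, O(~file_manifest ⊃ audit_contract), we obtain O(audit_contract).
But premise 5, F(audit_contract), means O(~audit_contract).
We now have both O(audit_contract) and O(~audit_contract) — audit_contract is simultaneously obligatory and forbidden, violating the D-axiom.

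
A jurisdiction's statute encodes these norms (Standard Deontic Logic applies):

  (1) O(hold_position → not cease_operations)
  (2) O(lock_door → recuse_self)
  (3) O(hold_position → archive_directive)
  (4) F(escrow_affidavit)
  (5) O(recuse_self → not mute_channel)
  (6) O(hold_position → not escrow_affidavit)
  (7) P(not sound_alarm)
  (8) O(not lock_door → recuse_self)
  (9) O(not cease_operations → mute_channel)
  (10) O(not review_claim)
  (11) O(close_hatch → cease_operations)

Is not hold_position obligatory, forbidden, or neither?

Obligatory

Premises 2 and 8 cover both cases: O(lock_door → recuse_self) and O(not lock_door → recuse_self). Since lock_door ∨ not lock_door is a tautology, O(recuse_self) follows.
From O(recuse_self) and premise 5, O(recuse_self → not mute_channel), we obtain O(not mute_channel).
Premise 9 is O(not cease_operations → mute_channel); contrapositively O(not mute_channel → cease_operations). Since O(not mute_channel) holds, K gives O(cease_operations).
Premise 1 is O(hold_position → not cease_operations); contrapositively O(cease_operations → not hold_position). Since O(cease_operations) holds, K gives O(not hold_position).
Premises 3, 4, 6, 7, 10, 11 do not contribute to this derivation.
Hence not hold_position is obligatory.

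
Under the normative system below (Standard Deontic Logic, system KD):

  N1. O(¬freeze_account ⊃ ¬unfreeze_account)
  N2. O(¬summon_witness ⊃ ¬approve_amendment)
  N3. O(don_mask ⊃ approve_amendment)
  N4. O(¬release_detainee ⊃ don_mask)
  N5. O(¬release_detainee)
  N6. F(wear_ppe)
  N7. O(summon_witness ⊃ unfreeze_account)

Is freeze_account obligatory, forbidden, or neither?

Premise 5 gives O(¬release_detainee).
With premise 4, O(¬release_detainee ⊃ don_mask), the K-axiom yields O(don_mask).
Premise 3 is O(don_mask ⊃ approve_amendment); since O(don_mask), deontic closure gives O(approve_amendment).
Premise 2 is O(¬summon_witness ⊃ ¬approve_amendment); contrapositively O(approve_amendment ⊃ summon_witness). Since O(approve_amendment) holds, K gives O(summon_witness).
Premise 7 is O(summon_witness ⊃ unfreeze_account); since O(summon_witness), deontic closure gives O(unfreeze_account).
Premise 1, O(¬freeze_account ⊃ ¬unfreeze_account), contraposes to O(unfreeze_account ⊃ freeze_account); with O(unfreeze_account) we get O(freeze_account).
Premise 6 does not contribute to this derivation.
Hence freeze_account is obligatory.

Obligatory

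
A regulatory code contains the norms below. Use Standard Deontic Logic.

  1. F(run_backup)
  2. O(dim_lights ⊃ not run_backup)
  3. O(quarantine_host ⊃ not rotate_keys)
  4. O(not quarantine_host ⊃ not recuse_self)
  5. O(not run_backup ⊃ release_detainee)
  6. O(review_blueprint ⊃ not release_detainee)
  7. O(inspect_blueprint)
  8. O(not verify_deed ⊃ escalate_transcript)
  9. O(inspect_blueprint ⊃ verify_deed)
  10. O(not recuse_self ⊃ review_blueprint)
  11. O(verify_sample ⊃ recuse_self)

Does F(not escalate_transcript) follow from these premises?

No

Premise 8 is O(not verify_deed ⊃ escalate_transcript), but O(not verify_deed) is not derivable from the premises, so it does not yield O(escalate_transcript).
No other premise forces O(escalate_transcript). An ideal world satisfying every premise can still have not escalate_transcript true, so F(not escalate_transcript) is not derivable.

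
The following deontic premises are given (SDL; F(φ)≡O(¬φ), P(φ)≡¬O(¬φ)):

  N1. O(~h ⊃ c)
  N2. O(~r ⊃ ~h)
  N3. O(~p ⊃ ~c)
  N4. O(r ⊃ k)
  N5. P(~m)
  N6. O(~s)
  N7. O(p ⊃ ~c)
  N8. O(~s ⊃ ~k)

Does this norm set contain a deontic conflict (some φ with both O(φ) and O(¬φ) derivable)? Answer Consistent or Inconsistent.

Premises 7 and 3 cover both cases: O(p ⊃ ~c) and O(~p ⊃ ~c). Since p ∨ ~p is a tautology, O(~c) follows.
The contrapositive of premise 1 (O(~h ⊃ c)) is O(~c ⊃ h), and O(~c) is already established, so O(h).
Premise 2 is O(~r ⊃ ~h); contrapositively O(h ⊃ r). Since O(h) holds, K gives O(r).
Premise 4 is O(r ⊃ k); since O(r), deontic closure gives O(k).
The contrapositive of premise 8 (O(~s ⊃ ~k)) is O(k ⊃ s), and O(k) is already established, so O(s).
But premise 6 directly asserts O(~s).
We now have both O(s) and O(~s) — s is simultaneously obligatory and forbidden, violating the D-axiom.

Inconsistent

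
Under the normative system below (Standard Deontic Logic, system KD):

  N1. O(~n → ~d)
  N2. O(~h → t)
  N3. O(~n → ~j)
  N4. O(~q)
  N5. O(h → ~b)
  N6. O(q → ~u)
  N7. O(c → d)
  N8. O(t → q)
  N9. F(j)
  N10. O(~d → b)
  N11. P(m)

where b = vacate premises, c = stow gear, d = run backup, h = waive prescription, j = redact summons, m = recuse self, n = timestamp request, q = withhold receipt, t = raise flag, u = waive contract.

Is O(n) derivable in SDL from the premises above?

From premise 4 we have O(~q).
The contrapositive of premise 8 (O(t → q)) is O(~q → ~t), and O(~q) is already established, so O(~t).
The contrapositive of premise 2 (O(~h → t)) is O(~t → h), and O(~t) is already established, so O(h).
With premise 5, O(h → ~b), the K-axiom yields O(~b).
The contrapositive of premise 10 (O(~d → b)) is O(~b → d), and O(~b) is already established, so O(d).
The contrapositive of premise 1 (O(~n → ~d)) is O(d → n), and O(d) is already established, so O(n).
Premises 3, 6, 7, 9, 11 do not contribute to this derivation.
So O(n) follows.

Yes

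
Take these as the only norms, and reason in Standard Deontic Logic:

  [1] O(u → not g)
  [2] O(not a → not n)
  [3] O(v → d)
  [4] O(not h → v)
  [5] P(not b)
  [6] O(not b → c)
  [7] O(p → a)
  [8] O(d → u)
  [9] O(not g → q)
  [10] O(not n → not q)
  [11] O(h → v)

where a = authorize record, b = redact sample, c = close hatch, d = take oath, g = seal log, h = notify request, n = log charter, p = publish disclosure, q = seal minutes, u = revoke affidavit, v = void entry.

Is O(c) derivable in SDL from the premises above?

Premise 6 is O(not b → c), but O(not b) is not derivable from the premises (the permission P(not b) asserts only not O(b), not O(not b)), so it does not yield O(c).
No other premise forces O(c). An ideal world satisfying every premise can still have c false, so O(c) is not derivable.

No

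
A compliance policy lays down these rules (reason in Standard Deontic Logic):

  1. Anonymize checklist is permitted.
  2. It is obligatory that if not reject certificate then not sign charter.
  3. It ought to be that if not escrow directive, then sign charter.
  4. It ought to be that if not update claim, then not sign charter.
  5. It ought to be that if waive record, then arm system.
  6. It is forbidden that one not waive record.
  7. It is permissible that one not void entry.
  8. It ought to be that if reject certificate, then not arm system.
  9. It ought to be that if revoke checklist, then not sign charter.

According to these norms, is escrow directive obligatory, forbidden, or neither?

Premise 6 is F(¬waive_record), i.e. O(waive_record).
With premise 5, O(waive_record → arm_system), the K-axiom yields O(arm_system).
The contrapositive of premise 8 (O(reject_certificate → ¬arm_system)) is O(arm_system → ¬reject_certificate), and O(arm_system) is already established, so O(¬reject_certificate).
From O(¬reject_certificate) and premise 2, O(¬reject_certificate → ¬sign_charter), we obtain O(¬sign_charter).
The contrapositive of premise 3 (O(¬escrow_directive → sign_charter)) is O(¬sign_charter → escrow_directive), and O(¬sign_charter) is already established, so O(escrow_directive).
Premises 1, 4, 7, 9 do not contribute to this derivation.
Hence escrow_directive is obligatory.

Obligatory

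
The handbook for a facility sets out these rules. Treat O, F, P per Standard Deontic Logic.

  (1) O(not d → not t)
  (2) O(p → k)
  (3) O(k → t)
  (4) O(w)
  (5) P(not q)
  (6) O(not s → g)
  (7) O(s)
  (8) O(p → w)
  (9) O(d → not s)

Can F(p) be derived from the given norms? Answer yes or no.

Premise 7 states O(s) outright.
Premise 9 is O(d → not s); contrapositively O(s → not d). Since O(s) holds, K gives O(not d).
From O(not d) and premise 1, O(not d → not t), we obtain O(not t).
The contrapositive of premise 3 (O(k → t)) is O(not t → not k), and O(not t) is already established, so O(not k).
Premise 2 is O(p → k); contrapositively O(not k → not p). Since O(not k) holds, K gives O(not p).
Premises 4, 5, 6, 8 do not contribute to this derivation.
So O(not p) holds, i.e. F(p). The claim follows.

Yes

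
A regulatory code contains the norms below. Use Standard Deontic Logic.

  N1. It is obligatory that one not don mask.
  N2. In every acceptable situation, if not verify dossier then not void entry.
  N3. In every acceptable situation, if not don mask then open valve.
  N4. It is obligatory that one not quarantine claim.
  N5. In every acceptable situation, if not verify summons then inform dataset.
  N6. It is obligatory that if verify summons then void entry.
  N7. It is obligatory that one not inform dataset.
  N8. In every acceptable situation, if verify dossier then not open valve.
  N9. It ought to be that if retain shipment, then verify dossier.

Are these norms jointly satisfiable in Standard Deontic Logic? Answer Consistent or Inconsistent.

Premise 7 states O(¬inform_dataset) outright.
The contrapositive of premise 5 (O(¬verify_summons → inform_dataset)) is O(¬inform_dataset → verify_summons), and O(¬inform_dataset) is already established, so O(verify_summons).
With premise 6, O(verify_summons → void_entry), the K-axiom yields O(void_entry).
Premise 2 is O(¬verify_dossier → ¬void_entry); contrapositively O(void_entry → verify_dossier). Since O(void_entry) holds, K gives O(verify_dossier).
Premise 8 is O(verify_dossier → ¬open_valve); since O(verify_dossier), deontic closure gives O(¬open_valve).
The contrapositive of premise 3 (O(¬don_mask → open_valve)) is O(¬open_valve → don_mask), and O(¬open_valve) is already established, so O(don_mask).
However, premise 1 gives O(¬don_mask).
We now have both O(don_mask) and O(¬don_mask) — don_mask is simultaneously obligatory and forbidden, violating the D-axiom.

Inconsistent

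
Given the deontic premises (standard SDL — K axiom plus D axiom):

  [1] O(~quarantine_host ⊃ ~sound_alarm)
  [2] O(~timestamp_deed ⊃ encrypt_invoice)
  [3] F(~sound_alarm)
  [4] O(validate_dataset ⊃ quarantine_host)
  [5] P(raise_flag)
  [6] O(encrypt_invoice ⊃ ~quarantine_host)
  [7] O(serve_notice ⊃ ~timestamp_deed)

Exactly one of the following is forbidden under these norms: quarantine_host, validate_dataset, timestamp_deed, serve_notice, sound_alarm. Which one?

serve_notice

Premise 3, F(~sound_alarm), is equivalent to O(sound_alarm).
Premise 1, O(~quarantine_host ⊃ ~sound_alarm), contraposes to O(sound_alarm ⊃ quarantine_host); with O(sound_alarm) we get O(quarantine_host).
The contrapositive of premise 6 (O(encrypt_invoice ⊃ ~quarantine_host)) is O(quarantine_host ⊃ ~encrypt_invoice), and O(quarantine_host) is already established, so O(~encrypt_invoice).
The contrapositive of premise 2 (O(~timestamp_deed ⊃ encrypt_invoice)) is O(~encrypt_invoice ⊃ timestamp_deed), and O(~encrypt_invoice) is already established, so O(timestamp_deed).
Premise 7, O(serve_notice ⊃ ~timestamp_deed), contraposes to O(timestamp_deed ⊃ ~serve_notice); with O(timestamp_deed) we get O(~serve_notice).
So O(~serve_notice) holds, i.e. serve_notice is forbidden. None of the other listed options is forbidden under the premises.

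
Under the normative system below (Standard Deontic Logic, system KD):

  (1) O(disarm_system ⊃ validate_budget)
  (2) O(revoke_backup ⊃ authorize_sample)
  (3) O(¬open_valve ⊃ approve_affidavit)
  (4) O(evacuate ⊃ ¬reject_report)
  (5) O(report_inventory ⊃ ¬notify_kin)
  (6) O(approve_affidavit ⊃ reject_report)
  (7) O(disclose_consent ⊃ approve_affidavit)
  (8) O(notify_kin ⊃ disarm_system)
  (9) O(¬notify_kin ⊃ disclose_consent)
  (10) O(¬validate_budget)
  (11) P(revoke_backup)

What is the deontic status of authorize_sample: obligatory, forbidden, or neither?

Premise 2 is O(revoke_backup ⊃ authorize_sample), but O(revoke_backup) is not derivable from the premises (the permission P(revoke_backup) asserts only ¬O(¬revoke_backup), not O(revoke_backup)), so it does not yield O(authorize_sample).
No premise or chain of K-axiom applications forces O(authorize_sample), and none forces O(¬authorize_sample). So authorize_sample is neither obligatory nor forbidden under these norms.

Neither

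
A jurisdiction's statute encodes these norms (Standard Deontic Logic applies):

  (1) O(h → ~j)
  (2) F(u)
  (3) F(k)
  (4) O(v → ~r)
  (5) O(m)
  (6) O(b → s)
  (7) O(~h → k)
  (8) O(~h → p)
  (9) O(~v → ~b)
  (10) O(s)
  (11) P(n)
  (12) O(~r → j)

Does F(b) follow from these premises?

Yes

Premise 3, F(k), is equivalent to O(~k).
Premise 7 is O(~h → k); contrapositively O(~k → h). Since O(~k) holds, K gives O(h).
Premise 1 is O(h → ~j); since O(h), deontic closure gives O(~j).
Premise 12 is O(~r → j); contrapositively O(~j → r). Since O(~j) holds, K gives O(r).
The contrapositive of premise 4 (O(v → ~r)) is O(r → ~v), and O(r) is already established, so O(~v).
Premise 9 is O(~v → ~b); since O(~v), deontic closure gives O(~b).
Premises 2, 5, 6, 8, 10, 11 do not contribute to this derivation.
So O(~b) holds, i.e. F(b). The claim follows.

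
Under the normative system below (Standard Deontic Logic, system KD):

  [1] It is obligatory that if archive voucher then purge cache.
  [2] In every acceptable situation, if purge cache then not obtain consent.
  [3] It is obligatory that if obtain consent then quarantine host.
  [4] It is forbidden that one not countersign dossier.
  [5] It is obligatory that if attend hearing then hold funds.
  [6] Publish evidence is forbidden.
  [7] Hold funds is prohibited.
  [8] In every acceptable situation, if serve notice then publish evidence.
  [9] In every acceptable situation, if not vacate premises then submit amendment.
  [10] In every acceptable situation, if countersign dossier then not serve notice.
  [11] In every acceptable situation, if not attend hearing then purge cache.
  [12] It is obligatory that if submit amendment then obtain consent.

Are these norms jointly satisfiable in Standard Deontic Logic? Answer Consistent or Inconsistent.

Consistent

Premise 8 is O(serve_notice → publish_evidence), but O(serve_notice) is not derivable from the premises, so it does not yield O(publish_evidence).
So O(publish_evidence) is not derivable, and the apparent clash with O(¬publish_evidence) does not arise.
A world satisfying every obligation exists (e.g. archive_voucher=false, attend_hearing=false, countersign_dossier=true, hold_funds=false, obtain_consent=false, publish_evidence=false, purge_cache=true, quarantine_host=false, serve_notice=false, submit_amendment=false, vacate_premises=true); no atom is both obligatory and forbidden, so the set is consistent.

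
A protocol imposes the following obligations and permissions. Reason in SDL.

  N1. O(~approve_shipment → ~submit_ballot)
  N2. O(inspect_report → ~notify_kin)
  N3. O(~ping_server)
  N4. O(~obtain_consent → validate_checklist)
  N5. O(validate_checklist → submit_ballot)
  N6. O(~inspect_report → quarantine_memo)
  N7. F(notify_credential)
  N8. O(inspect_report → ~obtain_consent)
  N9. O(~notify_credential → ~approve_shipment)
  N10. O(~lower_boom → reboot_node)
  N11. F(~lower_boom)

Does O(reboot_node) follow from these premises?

Premise 10 is O(~lower_boom → reboot_node), but O(~lower_boom) is not derivable from the premises, so it does not yield O(reboot_node).
No other premise forces O(reboot_node). An ideal world satisfying every premise can still have reboot_node false, so O(reboot_node) is not derivable.

No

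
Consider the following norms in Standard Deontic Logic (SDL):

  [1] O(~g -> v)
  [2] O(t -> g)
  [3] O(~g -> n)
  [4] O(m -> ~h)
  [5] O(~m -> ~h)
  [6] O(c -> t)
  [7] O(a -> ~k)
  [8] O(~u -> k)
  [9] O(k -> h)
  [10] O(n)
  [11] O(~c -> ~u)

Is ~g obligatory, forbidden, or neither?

By case analysis on m: premise 4 gives O(m -> ~h) and premise 5 gives O(~m -> ~h), so O(~h) either way.
The contrapositive of premise 9 (O(k -> h)) is O(~h -> ~k), and O(~h) is already established, so O(~k).
The contrapositive of premise 8 (O(~u -> k)) is O(~k -> u), and O(~k) is already established, so O(u).
Premise 11, O(~c -> ~u), contraposes to O(u -> c); with O(u) we get O(c).
From O(c) and premise 6, O(c -> t), we obtain O(t).
Applying K to premise 2 (O(t -> g)) and O(t) yields O(g).
Premises 1, 3, 7, 10 do not contribute to this derivation.
Thus O(g), which is F(~g): ~g is forbidden.

Forbidden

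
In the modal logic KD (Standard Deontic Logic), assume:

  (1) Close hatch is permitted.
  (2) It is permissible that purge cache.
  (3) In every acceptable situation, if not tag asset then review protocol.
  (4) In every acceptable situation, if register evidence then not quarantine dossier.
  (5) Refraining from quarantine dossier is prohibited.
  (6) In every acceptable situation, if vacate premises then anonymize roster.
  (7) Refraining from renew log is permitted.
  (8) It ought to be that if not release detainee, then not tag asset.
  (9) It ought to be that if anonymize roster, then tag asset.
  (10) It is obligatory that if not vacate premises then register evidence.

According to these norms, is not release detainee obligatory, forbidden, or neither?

Forbidden

Premise 5, F(¬quarantine_dossier), is equivalent to O(quarantine_dossier).
The contrapositive of premise 4 (O(register_evidence → ¬quarantine_dossier)) is O(quarantine_dossier → ¬register_evidence), and O(quarantine_dossier) is already established, so O(¬register_evidence).
Premise 10, O(¬vacate_premises → register_evidence), contraposes to O(¬register_evidence → vacate_premises); with O(¬register_evidence) we get O(vacate_premises).
From O(vacate_premises) and premise 6, O(vacate_premises → anonymize_roster), we obtain O(anonymize_roster).
From O(anonymize_roster) and premise 9, O(anonymize_roster → tag_asset), we obtain O(tag_asset).
Premise 8, O(¬release_detainee → ¬tag_asset), contraposes to O(tag_asset → release_detainee); with O(tag_asset) we get O(release_detainee).
Premises 1, 2, 3, 7 do not contribute to this derivation.
Thus O(release_detainee), which is F(¬release_detainee): ¬release_detainee is forbidden.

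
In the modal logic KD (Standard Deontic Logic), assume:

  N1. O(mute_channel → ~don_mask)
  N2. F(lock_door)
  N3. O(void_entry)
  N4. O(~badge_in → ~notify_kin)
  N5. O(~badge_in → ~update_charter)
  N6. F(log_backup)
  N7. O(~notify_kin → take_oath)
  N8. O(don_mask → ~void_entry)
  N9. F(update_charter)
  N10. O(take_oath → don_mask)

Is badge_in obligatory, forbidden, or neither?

Premise 3 gives O(void_entry).
Premise 8, O(don_mask → ~void_entry), contraposes to O(void_entry → ~don_mask); with O(void_entry) we get O(~don_mask).
The contrapositive of premise 10 (O(take_oath → don_mask)) is O(~don_mask → ~take_oath), and O(~don_mask) is already established, so O(~take_oath).
Premise 7 is O(~notify_kin → take_oath); contrapositively O(~take_oath → notify_kin). Since O(~take_oath) holds, K gives O(notify_kin).
The contrapositive of premise 4 (O(~badge_in → ~notify_kin)) is O(notify_kin → badge_in), and O(notify_kin) is already established, so O(badge_in).
Premises 1, 2, 5, 6, 9 do not contribute to this derivation.
Hence badge_in is obligatory.

Obligatory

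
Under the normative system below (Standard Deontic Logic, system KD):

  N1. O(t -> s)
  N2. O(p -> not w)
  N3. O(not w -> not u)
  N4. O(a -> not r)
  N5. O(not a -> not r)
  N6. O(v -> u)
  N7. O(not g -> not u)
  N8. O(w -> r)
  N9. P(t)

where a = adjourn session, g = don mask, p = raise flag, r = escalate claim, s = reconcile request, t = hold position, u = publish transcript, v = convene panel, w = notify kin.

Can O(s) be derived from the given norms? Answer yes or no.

No

Premise 1 is O(t -> s), but O(t) is not derivable from the premises (the permission P(t) asserts only not O(not t), not O(t)), so it does not yield O(s).
No other premise forces O(s). An ideal world satisfying every premise can still have s false, so O(s) is not derivable.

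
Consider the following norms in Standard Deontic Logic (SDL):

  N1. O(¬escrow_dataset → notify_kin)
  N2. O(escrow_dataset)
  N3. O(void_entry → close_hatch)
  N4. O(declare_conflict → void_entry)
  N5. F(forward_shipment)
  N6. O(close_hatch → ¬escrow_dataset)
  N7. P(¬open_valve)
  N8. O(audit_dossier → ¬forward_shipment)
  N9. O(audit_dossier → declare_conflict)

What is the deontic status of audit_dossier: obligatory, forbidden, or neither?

Forbidden

Premise 2 states O(escrow_dataset) outright.
The contrapositive of premise 6 (O(close_hatch → ¬escrow_dataset)) is O(escrow_dataset → ¬close_hatch), and O(escrow_dataset) is already established, so O(¬close_hatch).
The contrapositive of premise 3 (O(void_entry → close_hatch)) is O(¬close_hatch → ¬void_entry), and O(¬close_hatch) is already established, so O(¬void_entry).
The contrapositive of premise 4 (O(declare_conflict → void_entry)) is O(¬void_entry → ¬declare_conflict), and O(¬void_entry) is already established, so O(¬declare_conflict).
The contrapositive of premise 9 (O(audit_dossier → declare_conflict)) is O(¬declare_conflict → ¬audit_dossier), and O(¬declare_conflict) is already established, so O(¬audit_dossier).
Premises 1, 5, 7, 8 do not contribute to this derivation.
Thus O(¬audit_dossier), which is F(audit_dossier): audit_dossier is forbidden.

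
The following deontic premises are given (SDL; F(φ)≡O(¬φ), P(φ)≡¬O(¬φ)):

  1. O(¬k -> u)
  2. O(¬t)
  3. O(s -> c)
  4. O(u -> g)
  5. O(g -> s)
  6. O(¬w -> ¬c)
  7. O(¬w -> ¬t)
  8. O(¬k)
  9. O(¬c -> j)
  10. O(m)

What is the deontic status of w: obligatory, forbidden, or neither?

Obligatory

Premise 8 states O(¬k) outright.
Applying K to premise 1 (O(¬k -> u)) and O(¬k) yields O(u).
With premise 4, O(u -> g), the K-axiom yields O(g).
With premise 5, O(g -> s), the K-axiom yields O(s).
Applying K to premise 3 (O(s -> c)) and O(s) yields O(c).
Premise 6, O(¬w -> ¬c), contraposes to O(c -> w); with O(c) we get O(w).
Premises 2, 7, 9, 10 do not contribute to this derivation.
Hence w is obligatory.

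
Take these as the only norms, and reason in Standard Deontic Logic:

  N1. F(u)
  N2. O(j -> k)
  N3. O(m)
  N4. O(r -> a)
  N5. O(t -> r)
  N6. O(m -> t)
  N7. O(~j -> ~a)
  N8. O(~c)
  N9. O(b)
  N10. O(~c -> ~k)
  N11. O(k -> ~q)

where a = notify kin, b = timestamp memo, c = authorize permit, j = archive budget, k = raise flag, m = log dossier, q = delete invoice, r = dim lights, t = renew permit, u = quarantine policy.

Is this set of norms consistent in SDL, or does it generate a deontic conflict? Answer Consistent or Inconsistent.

Inconsistent

Premise 8 states O(~c) outright.
From O(~c) and premise 10, O(~c -> ~k), we obtain O(~k).
The contrapositive of premise 2 (O(j -> k)) is O(~k -> ~j), and O(~k) is already established, so O(~j).
Premise 7 is O(~j -> ~a); since O(~j), deontic closure gives O(~a).
Premise 4 is O(r -> a); contrapositively O(~a -> ~r). Since O(~a) holds, K gives O(~r).
Premise 5 is O(t -> r); contrapositively O(~r -> ~t). Since O(~r) holds, K gives O(~t).
The contrapositive of premise 6 (O(m -> t)) is O(~t -> ~m), and O(~t) is already established, so O(~m).
But premise 3 directly asserts O(m).
We now have both O(~m) and O(m) — m is simultaneously obligatory and forbidden, violating the D-axiom.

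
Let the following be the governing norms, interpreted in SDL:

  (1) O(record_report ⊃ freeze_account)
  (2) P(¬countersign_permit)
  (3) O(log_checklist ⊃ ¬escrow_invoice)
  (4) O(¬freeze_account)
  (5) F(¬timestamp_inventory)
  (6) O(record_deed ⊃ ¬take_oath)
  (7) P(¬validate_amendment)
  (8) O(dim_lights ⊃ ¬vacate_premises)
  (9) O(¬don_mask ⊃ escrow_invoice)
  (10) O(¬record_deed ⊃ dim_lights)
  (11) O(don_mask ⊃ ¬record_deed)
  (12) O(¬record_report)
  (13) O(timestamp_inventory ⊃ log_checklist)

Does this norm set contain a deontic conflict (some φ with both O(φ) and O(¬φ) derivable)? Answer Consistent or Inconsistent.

Consistent

Premise 1 is O(record_report ⊃ freeze_account), but O(record_report) is not derivable from the premises, so it does not yield O(freeze_account).
So O(freeze_account) is not derivable, and the apparent clash with O(¬freeze_account) does not arise.
A world satisfying every obligation exists (e.g. countersign_permit=false, dim_lights=true, don_mask=true, escrow_invoice=false, freeze_account=false, log_checklist=true, record_deed=false, record_report=false, take_oath=false, timestamp_inventory=true, vacate_premises=false, validate_amendment=false); no atom is both obligatory and forbidden, so the set is consistent.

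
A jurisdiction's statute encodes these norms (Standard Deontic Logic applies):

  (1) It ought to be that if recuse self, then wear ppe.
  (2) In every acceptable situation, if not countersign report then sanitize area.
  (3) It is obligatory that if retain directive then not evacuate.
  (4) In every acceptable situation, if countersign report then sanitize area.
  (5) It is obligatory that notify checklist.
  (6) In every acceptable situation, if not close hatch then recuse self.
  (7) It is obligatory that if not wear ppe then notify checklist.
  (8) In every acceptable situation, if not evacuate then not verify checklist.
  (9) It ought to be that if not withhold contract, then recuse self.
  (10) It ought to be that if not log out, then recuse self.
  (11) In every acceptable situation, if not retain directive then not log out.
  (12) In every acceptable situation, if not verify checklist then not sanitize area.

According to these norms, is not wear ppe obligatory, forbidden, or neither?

Forbidden

Premises 4 and 2 cover both cases: O(countersign_report → sanitize_area) and O(¬countersign_report → sanitize_area). Since countersign_report ∨ ¬countersign_report is a tautology, O(sanitize_area) follows.
Premise 12, O(¬verify_checklist → ¬sanitize_area), contraposes to O(sanitize_area → verify_checklist); with O(sanitize_area) we get O(verify_checklist).
The contrapositive of premise 8 (O(¬evacuate → ¬verify_checklist)) is O(verify_checklist → evacuate), and O(verify_checklist) is already established, so O(evacuate).
The contrapositive of premise 3 (O(retain_directive → ¬evacuate)) is O(evacuate → ¬retain_directive), and O(evacuate) is already established, so O(¬retain_directive).
Premise 11 is O(¬retain_directive → ¬log_out); since O(¬retain_directive), deontic closure gives O(¬log_out).
With premise 10, O(¬log_out → recuse_self), the K-axiom yields O(recuse_self).
From O(recuse_self) and premise 1, O(recuse_self → wear_ppe), we obtain O(wear_ppe).
Premises 5, 6, 7, 9 do not contribute to this derivation.
Thus O(wear_ppe), which is F(¬wear_ppe): ¬wear_ppe is forbidden.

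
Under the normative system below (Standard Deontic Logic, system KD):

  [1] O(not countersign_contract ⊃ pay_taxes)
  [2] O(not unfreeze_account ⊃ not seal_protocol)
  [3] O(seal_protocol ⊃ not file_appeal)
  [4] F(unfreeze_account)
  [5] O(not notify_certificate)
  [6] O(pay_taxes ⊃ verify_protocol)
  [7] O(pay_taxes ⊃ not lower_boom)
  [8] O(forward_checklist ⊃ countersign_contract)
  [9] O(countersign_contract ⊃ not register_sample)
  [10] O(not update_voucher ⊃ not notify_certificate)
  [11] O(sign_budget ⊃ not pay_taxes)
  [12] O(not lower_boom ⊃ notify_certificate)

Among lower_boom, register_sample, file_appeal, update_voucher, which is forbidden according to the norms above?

Premise 5 states O(not notify_certificate) outright.
The contrapositive of premise 12 (O(not lower_boom ⊃ notify_certificate)) is O(not notify_certificate ⊃ lower_boom), and O(not notify_certificate) is already established, so O(lower_boom).
Premise 7, O(pay_taxes ⊃ not lower_boom), contraposes to O(lower_boom ⊃ not pay_taxes); with O(lower_boom) we get O(not pay_taxes).
The contrapositive of premise 1 (O(not countersign_contract ⊃ pay_taxes)) is O(not pay_taxes ⊃ countersign_contract), and O(not pay_taxes) is already established, so O(countersign_contract).
With premise 9, O(countersign_contract ⊃ not register_sample), the K-axiom yields O(not register_sample).
So O(not register_sample) holds, i.e. register_sample is forbidden. None of the other listed options is forbidden under the premises.

register_sample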